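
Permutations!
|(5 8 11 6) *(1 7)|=4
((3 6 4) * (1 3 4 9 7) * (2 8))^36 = ((1 3 6 9 7)(2 8))^36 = (1 3 6 9 7)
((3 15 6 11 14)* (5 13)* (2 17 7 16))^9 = (2 17 7 16)(3 14 11 6 15)(5 13)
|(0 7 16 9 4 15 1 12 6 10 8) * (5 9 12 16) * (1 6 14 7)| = 13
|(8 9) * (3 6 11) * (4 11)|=|(3 6 4 11)(8 9)|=4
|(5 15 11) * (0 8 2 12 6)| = 15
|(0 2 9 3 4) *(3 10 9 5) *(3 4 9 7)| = |(0 2 5 4)(3 9 10 7)| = 4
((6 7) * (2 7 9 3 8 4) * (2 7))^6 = (9)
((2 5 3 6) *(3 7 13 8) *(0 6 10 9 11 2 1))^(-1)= ((0 6 1)(2 5 7 13 8 3 10 9 11))^(-1)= (0 1 6)(2 11 9 10 3 8 13 7 5)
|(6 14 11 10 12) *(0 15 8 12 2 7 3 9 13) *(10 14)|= |(0 15 8 12 6 10 2 7 3 9 13)(11 14)|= 22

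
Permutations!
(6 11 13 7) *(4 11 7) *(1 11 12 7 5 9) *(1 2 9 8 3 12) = (1 11 13 4)(2 9)(3 12 7 6 5 8) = [0, 11, 9, 12, 1, 8, 5, 6, 3, 2, 10, 13, 7, 4]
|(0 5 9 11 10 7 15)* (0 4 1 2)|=10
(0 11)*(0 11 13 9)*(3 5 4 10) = (0 13 9)(3 5 4 10) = [13, 1, 2, 5, 10, 4, 6, 7, 8, 0, 3, 11, 12, 9]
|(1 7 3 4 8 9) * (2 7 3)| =|(1 3 4 8 9)(2 7)| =10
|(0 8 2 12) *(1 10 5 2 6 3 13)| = |(0 8 6 3 13 1 10 5 2 12)| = 10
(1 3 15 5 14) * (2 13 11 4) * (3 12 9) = (1 12 9 3 15 5 14)(2 13 11 4) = [0, 12, 13, 15, 2, 14, 6, 7, 8, 3, 10, 4, 9, 11, 1, 5]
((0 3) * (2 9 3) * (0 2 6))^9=((0 6)(2 9 3))^9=(9)(0 6)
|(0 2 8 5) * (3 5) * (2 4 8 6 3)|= 7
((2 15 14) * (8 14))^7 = ((2 15 8 14))^7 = (2 14 8 15)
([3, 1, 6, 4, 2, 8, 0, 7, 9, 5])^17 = (0 4 6 3 2)(5 9 8)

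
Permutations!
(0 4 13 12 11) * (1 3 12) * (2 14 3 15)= (0 4 13 1 15 2 14 3 12 11)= [4, 15, 14, 12, 13, 5, 6, 7, 8, 9, 10, 0, 11, 1, 3, 2]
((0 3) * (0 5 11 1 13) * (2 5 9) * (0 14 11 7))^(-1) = (0 7 5 2 9 3)(1 11 14 13)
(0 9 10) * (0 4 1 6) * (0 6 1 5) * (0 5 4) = [9, 1, 2, 3, 4, 5, 6, 7, 8, 10, 0] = (0 9 10)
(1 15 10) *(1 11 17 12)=[0, 15, 2, 3, 4, 5, 6, 7, 8, 9, 11, 17, 1, 13, 14, 10, 16, 12]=(1 15 10 11 17 12)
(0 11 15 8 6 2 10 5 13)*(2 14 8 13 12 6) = (0 11 15 13)(2 10 5 12 6 14 8) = [11, 1, 10, 3, 4, 12, 14, 7, 2, 9, 5, 15, 6, 0, 8, 13]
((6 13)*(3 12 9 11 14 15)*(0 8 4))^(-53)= (0 8 4)(3 12 9 11 14 15)(6 13)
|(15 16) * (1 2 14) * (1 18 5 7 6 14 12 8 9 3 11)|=70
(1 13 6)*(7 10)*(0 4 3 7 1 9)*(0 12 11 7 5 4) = (1 13 6 9 12 11 7 10)(3 5 4) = [0, 13, 2, 5, 3, 4, 9, 10, 8, 12, 1, 7, 11, 6]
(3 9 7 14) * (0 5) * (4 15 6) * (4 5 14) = (0 14 3 9 7 4 15 6 5) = [14, 1, 2, 9, 15, 0, 5, 4, 8, 7, 10, 11, 12, 13, 3, 6]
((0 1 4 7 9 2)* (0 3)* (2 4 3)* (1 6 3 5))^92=(0 3 6)(4 9 7)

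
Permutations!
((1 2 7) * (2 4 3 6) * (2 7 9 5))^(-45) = (9)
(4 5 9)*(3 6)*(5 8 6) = (3 5 9 4 8 6) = [0, 1, 2, 5, 8, 9, 3, 7, 6, 4]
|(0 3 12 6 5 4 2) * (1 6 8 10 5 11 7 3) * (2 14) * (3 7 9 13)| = 14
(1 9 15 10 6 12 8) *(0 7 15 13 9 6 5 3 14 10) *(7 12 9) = (0 12 8 1 6 9 13 7 15)(3 14 10 5) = [12, 6, 2, 14, 4, 3, 9, 15, 1, 13, 5, 11, 8, 7, 10, 0]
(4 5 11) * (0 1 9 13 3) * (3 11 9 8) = [1, 8, 2, 0, 5, 9, 6, 7, 3, 13, 10, 4, 12, 11] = (0 1 8 3)(4 5 9 13 11)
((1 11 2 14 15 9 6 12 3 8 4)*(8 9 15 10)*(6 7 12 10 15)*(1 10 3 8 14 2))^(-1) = (1 11)(3 6 15 14 10 4 8 12 7 9) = ((1 11)(3 9 7 12 8 4 10 14 15 6))^(-1)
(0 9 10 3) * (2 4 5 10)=(0 9 2 4 5 10 3)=[9, 1, 4, 0, 5, 10, 6, 7, 8, 2, 3]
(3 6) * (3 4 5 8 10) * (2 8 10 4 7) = (2 8 4 5 10 3 6 7) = [0, 1, 8, 6, 5, 10, 7, 2, 4, 9, 3]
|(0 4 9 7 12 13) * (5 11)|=6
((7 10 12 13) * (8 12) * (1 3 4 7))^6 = ((1 3 4 7 10 8 12 13))^6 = (1 12 10 4)(3 13 8 7)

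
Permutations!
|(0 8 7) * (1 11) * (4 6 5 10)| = |(0 8 7)(1 11)(4 6 5 10)| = 12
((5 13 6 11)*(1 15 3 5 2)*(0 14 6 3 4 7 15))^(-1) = ((0 14 6 11 2 1)(3 5 13)(4 7 15))^(-1) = (0 1 2 11 6 14)(3 13 5)(4 15 7)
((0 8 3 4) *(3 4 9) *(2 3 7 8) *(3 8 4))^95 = ((0 2 8 3 9 7 4))^95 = (0 9 2 7 8 4 3)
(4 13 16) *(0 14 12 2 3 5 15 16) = [14, 1, 3, 5, 13, 15, 6, 7, 8, 9, 10, 11, 2, 0, 12, 16, 4] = (0 14 12 2 3 5 15 16 4 13)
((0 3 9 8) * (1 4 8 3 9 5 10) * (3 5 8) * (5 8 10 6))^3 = (1 10 3 4)(5 6)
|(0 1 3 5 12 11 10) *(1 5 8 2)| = 20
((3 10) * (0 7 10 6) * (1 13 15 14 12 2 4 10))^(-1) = ((0 7 1 13 15 14 12 2 4 10 3 6))^(-1) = (0 6 3 10 4 2 12 14 15 13 1 7)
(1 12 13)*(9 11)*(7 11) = (1 12 13)(7 11 9) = [0, 12, 2, 3, 4, 5, 6, 11, 8, 7, 10, 9, 13, 1]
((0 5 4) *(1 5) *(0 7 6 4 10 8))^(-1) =(0 8 10 5 1)(4 6 7)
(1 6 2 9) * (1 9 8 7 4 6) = (9)(2 8 7 4 6) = [0, 1, 8, 3, 6, 5, 2, 4, 7, 9]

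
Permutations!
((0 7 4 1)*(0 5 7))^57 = ((1 5 7 4))^57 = (1 5 7 4)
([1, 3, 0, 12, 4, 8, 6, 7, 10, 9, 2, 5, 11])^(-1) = [2, 0, 10, 1, 4, 11, 6, 7, 5, 9, 8, 12, 3]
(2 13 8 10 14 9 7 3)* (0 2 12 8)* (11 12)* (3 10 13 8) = (0 2 8 13)(3 11 12)(7 10 14 9) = [2, 1, 8, 11, 4, 5, 6, 10, 13, 7, 14, 12, 3, 0, 9]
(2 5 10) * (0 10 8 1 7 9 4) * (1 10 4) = (0 4)(1 7 9)(2 5 8 10) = [4, 7, 5, 3, 0, 8, 6, 9, 10, 1, 2]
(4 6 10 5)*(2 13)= [0, 1, 13, 3, 6, 4, 10, 7, 8, 9, 5, 11, 12, 2]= (2 13)(4 6 10 5)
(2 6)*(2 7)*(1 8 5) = (1 8 5)(2 6 7) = [0, 8, 6, 3, 4, 1, 7, 2, 5]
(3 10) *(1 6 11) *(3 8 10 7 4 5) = (1 6 11)(3 7 4 5)(8 10) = [0, 6, 2, 7, 5, 3, 11, 4, 10, 9, 8, 1]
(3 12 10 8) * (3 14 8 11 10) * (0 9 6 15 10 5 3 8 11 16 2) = [9, 1, 0, 12, 4, 3, 15, 7, 14, 6, 16, 5, 8, 13, 11, 10, 2] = (0 9 6 15 10 16 2)(3 12 8 14 11 5)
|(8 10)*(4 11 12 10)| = |(4 11 12 10 8)| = 5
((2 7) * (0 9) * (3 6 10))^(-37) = (0 9)(2 7)(3 10 6)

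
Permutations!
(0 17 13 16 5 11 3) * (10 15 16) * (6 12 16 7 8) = (0 17 13 10 15 7 8 6 12 16 5 11 3) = [17, 1, 2, 0, 4, 11, 12, 8, 6, 9, 15, 3, 16, 10, 14, 7, 5, 13]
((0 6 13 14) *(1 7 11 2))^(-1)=(0 14 13 6)(1 2 11 7)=((0 6 13 14)(1 7 11 2))^(-1)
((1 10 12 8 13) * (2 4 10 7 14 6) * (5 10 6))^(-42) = (1 8 10 14)(5 7 13 12)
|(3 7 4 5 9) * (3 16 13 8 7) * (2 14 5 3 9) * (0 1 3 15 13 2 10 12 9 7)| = 56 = |(0 1 3 7 4 15 13 8)(2 14 5 10 12 9 16)|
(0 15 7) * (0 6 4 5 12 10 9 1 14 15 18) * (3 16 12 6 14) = (0 18)(1 3 16 12 10 9)(4 5 6)(7 14 15) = [18, 3, 2, 16, 5, 6, 4, 14, 8, 1, 9, 11, 10, 13, 15, 7, 12, 17, 0]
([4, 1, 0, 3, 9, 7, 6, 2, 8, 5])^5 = (0 2 7 5 9 4)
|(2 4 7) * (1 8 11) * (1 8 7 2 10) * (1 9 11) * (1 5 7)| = 6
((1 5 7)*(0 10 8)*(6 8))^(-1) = ((0 10 6 8)(1 5 7))^(-1) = (0 8 6 10)(1 7 5)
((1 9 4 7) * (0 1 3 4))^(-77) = (0 1 9)(3 4 7)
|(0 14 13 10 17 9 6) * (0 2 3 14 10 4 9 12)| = 28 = |(0 10 17 12)(2 3 14 13 4 9 6)|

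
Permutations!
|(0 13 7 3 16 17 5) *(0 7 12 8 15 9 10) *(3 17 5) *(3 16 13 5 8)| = 9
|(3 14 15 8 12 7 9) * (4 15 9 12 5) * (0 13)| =|(0 13)(3 14 9)(4 15 8 5)(7 12)| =12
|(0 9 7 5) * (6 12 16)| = |(0 9 7 5)(6 12 16)| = 12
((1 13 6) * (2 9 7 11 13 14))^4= ((1 14 2 9 7 11 13 6))^4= (1 7)(2 13)(6 9)(11 14)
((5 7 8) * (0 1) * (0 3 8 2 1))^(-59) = (1 3 8 5 7 2)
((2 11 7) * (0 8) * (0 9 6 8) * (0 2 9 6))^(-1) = (0 9 7 11 2)(6 8)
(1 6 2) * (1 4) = [0, 6, 4, 3, 1, 5, 2] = (1 6 2 4)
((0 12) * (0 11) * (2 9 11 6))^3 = ((0 12 6 2 9 11))^3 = (0 2)(6 11)(9 12)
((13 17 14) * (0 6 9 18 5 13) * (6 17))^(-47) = (0 17 14)(5 9 13 18 6)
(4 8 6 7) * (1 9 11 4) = (1 9 11 4 8 6 7) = [0, 9, 2, 3, 8, 5, 7, 1, 6, 11, 10, 4]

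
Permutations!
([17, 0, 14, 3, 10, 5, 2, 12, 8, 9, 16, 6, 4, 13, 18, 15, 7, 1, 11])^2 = (0 1 17)(2 18 6 14 11)(4 16 12 10 7)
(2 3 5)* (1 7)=(1 7)(2 3 5)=[0, 7, 3, 5, 4, 2, 6, 1]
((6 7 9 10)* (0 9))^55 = ((0 9 10 6 7))^55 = (10)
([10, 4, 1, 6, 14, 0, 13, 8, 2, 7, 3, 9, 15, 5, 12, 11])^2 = (0 3 13)(1 14 15 9 8)(2 4 12 11 7)(5 10 6)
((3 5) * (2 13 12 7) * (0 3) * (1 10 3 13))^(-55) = ((0 13 12 7 2 1 10 3 5))^(-55) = (0 5 3 10 1 2 7 12 13)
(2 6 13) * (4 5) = (2 6 13)(4 5) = [0, 1, 6, 3, 5, 4, 13, 7, 8, 9, 10, 11, 12, 2]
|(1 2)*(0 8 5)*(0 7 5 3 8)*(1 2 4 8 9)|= 10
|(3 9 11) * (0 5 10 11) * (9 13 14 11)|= 4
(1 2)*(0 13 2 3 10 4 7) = (0 13 2 1 3 10 4 7) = [13, 3, 1, 10, 7, 5, 6, 0, 8, 9, 4, 11, 12, 2]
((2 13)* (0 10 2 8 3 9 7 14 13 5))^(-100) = (3 7 13)(8 9 14)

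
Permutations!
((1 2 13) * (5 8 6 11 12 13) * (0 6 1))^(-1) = ((0 6 11 12 13)(1 2 5 8))^(-1) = (0 13 12 11 6)(1 8 5 2)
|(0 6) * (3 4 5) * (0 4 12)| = |(0 6 4 5 3 12)| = 6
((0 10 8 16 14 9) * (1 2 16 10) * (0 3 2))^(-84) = (2 16 14 9 3)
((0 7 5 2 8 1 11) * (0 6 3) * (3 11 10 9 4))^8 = ((0 7 5 2 8 1 10 9 4 3)(6 11))^8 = (11)(0 4 10 8 5)(1 2 7 3 9)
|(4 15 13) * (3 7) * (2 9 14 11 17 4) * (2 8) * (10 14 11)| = 8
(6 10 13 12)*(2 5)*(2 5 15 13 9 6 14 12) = [0, 1, 15, 3, 4, 5, 10, 7, 8, 6, 9, 11, 14, 2, 12, 13] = (2 15 13)(6 10 9)(12 14)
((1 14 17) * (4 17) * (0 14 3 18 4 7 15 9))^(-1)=(0 9 15 7 14)(1 17 4 18 3)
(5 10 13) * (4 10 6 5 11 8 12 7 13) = [0, 1, 2, 3, 10, 6, 5, 13, 12, 9, 4, 8, 7, 11] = (4 10)(5 6)(7 13 11 8 12)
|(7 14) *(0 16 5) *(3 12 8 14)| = |(0 16 5)(3 12 8 14 7)| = 15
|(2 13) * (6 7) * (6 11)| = 6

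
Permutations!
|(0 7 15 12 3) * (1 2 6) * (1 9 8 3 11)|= 11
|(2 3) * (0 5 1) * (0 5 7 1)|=|(0 7 1 5)(2 3)|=4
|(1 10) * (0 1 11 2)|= 5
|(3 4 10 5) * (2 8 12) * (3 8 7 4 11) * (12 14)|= |(2 7 4 10 5 8 14 12)(3 11)|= 8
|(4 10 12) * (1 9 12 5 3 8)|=|(1 9 12 4 10 5 3 8)|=8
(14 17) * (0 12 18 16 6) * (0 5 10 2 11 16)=[12, 1, 11, 3, 4, 10, 5, 7, 8, 9, 2, 16, 18, 13, 17, 15, 6, 14, 0]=(0 12 18)(2 11 16 6 5 10)(14 17)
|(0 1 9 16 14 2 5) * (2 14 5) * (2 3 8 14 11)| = |(0 1 9 16 5)(2 3 8 14 11)| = 5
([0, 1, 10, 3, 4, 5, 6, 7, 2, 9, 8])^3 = [0, 1, 2, 3, 4, 5, 6, 7, 8, 9, 10]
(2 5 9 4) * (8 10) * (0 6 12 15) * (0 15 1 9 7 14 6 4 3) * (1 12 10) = (15)(0 4 2 5 7 14 6 10 8 1 9 3) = [4, 9, 5, 0, 2, 7, 10, 14, 1, 3, 8, 11, 12, 13, 6, 15]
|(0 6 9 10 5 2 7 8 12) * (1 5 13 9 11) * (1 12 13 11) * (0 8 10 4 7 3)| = |(0 6 1 5 2 3)(4 7 10 11 12 8 13 9)| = 24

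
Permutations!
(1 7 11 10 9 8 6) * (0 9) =(0 9 8 6 1 7 11 10) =[9, 7, 2, 3, 4, 5, 1, 11, 6, 8, 0, 10]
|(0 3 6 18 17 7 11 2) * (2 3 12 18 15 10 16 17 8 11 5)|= 14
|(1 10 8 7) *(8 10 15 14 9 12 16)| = 8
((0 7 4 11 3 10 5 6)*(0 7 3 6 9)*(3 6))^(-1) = ((0 6 7 4 11 3 10 5 9))^(-1) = (0 9 5 10 3 11 4 7 6)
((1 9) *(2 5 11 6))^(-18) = ((1 9)(2 5 11 6))^(-18) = (2 11)(5 6)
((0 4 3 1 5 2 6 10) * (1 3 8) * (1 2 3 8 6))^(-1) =(0 10 6 4)(1 2 8 3 5)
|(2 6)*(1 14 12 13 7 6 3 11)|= 9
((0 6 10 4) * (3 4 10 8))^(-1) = (10)(0 4 3 8 6)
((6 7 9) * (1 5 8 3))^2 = (1 8)(3 5)(6 9 7) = ((1 5 8 3)(6 7 9))^2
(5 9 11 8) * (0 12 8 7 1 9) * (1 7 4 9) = (0 12 8 5)(4 9 11) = [12, 1, 2, 3, 9, 0, 6, 7, 5, 11, 10, 4, 8]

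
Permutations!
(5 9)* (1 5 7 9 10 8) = (1 5 10 8)(7 9) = [0, 5, 2, 3, 4, 10, 6, 9, 1, 7, 8]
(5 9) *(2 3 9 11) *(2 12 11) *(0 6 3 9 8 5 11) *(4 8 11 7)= (0 6 3 11 12)(2 9 7 4 8 5)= [6, 1, 9, 11, 8, 2, 3, 4, 5, 7, 10, 12, 0]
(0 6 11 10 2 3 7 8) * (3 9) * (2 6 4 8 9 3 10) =(0 4 8)(2 3 7 9 10 6 11) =[4, 1, 3, 7, 8, 5, 11, 9, 0, 10, 6, 2]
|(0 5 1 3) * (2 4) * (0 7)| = |(0 5 1 3 7)(2 4)| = 10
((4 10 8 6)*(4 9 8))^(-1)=(4 10)(6 8 9)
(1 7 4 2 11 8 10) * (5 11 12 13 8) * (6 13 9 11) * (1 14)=(1 7 4 2 12 9 11 5 6 13 8 10 14)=[0, 7, 12, 3, 2, 6, 13, 4, 10, 11, 14, 5, 9, 8, 1]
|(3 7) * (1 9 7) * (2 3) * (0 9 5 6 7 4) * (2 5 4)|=|(0 9 2 3 1 4)(5 6 7)|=6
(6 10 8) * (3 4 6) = (3 4 6 10 8) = [0, 1, 2, 4, 6, 5, 10, 7, 3, 9, 8]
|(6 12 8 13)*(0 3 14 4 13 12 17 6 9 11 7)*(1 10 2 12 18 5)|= 56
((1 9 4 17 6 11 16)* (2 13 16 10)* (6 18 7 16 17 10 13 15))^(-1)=(1 16 7 18 17 13 11 6 15 2 10 4 9)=((1 9 4 10 2 15 6 11 13 17 18 7 16))^(-1)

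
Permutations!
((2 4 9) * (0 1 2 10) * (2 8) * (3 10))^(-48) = ((0 1 8 2 4 9 3 10))^(-48) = (10)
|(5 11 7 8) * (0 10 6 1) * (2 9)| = 4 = |(0 10 6 1)(2 9)(5 11 7 8)|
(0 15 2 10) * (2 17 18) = (0 15 17 18 2 10) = [15, 1, 10, 3, 4, 5, 6, 7, 8, 9, 0, 11, 12, 13, 14, 17, 16, 18, 2]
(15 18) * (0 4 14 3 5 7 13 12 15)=(0 4 14 3 5 7 13 12 15 18)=[4, 1, 2, 5, 14, 7, 6, 13, 8, 9, 10, 11, 15, 12, 3, 18, 16, 17, 0]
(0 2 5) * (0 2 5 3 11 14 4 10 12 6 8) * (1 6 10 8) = [5, 6, 3, 11, 8, 2, 1, 7, 0, 9, 12, 14, 10, 13, 4] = (0 5 2 3 11 14 4 8)(1 6)(10 12)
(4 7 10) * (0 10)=[10, 1, 2, 3, 7, 5, 6, 0, 8, 9, 4]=(0 10 4 7)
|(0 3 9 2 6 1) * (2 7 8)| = |(0 3 9 7 8 2 6 1)| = 8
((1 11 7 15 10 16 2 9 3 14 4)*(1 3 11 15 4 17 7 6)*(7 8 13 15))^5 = (1 17 16)(2 7 8)(3 15 11)(4 13 9)(6 14 10)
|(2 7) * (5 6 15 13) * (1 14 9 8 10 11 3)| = 28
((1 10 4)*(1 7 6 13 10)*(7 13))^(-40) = ((4 13 10)(6 7))^(-40) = (4 10 13)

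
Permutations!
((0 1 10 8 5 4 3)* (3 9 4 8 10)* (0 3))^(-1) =((10)(0 1)(4 9)(5 8))^(-1) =(10)(0 1)(4 9)(5 8)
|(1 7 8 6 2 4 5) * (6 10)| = |(1 7 8 10 6 2 4 5)| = 8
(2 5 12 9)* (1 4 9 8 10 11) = (1 4 9 2 5 12 8 10 11) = [0, 4, 5, 3, 9, 12, 6, 7, 10, 2, 11, 1, 8]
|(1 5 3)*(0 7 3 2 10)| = 7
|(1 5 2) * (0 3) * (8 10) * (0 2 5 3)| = |(1 3 2)(8 10)| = 6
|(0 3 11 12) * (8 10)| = 4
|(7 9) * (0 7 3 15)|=|(0 7 9 3 15)|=5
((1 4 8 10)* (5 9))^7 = ((1 4 8 10)(5 9))^7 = (1 10 8 4)(5 9)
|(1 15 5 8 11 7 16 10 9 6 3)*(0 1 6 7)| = 12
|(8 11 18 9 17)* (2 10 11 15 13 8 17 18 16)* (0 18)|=12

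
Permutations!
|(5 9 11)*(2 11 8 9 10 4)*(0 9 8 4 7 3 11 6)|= |(0 9 4 2 6)(3 11 5 10 7)|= 5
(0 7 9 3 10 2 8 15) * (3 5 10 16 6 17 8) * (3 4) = (0 7 9 5 10 2 4 3 16 6 17 8 15) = [7, 1, 4, 16, 3, 10, 17, 9, 15, 5, 2, 11, 12, 13, 14, 0, 6, 8]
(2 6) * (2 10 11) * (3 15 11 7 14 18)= (2 6 10 7 14 18 3 15 11)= [0, 1, 6, 15, 4, 5, 10, 14, 8, 9, 7, 2, 12, 13, 18, 11, 16, 17, 3]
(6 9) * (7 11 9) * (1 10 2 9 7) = (1 10 2 9 6)(7 11) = [0, 10, 9, 3, 4, 5, 1, 11, 8, 6, 2, 7]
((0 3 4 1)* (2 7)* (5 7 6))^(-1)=(0 1 4 3)(2 7 5 6)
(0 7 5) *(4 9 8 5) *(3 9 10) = [7, 1, 2, 9, 10, 0, 6, 4, 5, 8, 3] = (0 7 4 10 3 9 8 5)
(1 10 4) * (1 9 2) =(1 10 4 9 2) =[0, 10, 1, 3, 9, 5, 6, 7, 8, 2, 4]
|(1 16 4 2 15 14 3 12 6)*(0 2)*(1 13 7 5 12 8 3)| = |(0 2 15 14 1 16 4)(3 8)(5 12 6 13 7)| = 70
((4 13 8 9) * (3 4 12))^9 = (3 8)(4 9)(12 13)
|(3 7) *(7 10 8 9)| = |(3 10 8 9 7)| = 5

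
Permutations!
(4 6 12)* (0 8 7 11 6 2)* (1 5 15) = (0 8 7 11 6 12 4 2)(1 5 15) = [8, 5, 0, 3, 2, 15, 12, 11, 7, 9, 10, 6, 4, 13, 14, 1]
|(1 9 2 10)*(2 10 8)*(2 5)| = |(1 9 10)(2 8 5)| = 3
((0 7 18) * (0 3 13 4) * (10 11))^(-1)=((0 7 18 3 13 4)(10 11))^(-1)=(0 4 13 3 18 7)(10 11)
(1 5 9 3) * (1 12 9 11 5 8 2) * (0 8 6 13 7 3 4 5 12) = (0 8 2 1 6 13 7 3)(4 5 11 12 9) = [8, 6, 1, 0, 5, 11, 13, 3, 2, 4, 10, 12, 9, 7]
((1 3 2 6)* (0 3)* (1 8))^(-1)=(0 1 8 6 2 3)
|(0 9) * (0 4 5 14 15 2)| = 7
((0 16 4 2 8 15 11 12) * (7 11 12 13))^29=(0 16 4 2 8 15 12)(7 13 11)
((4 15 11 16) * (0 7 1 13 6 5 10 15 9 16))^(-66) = (16)(0 10 13)(1 11 5)(6 7 15)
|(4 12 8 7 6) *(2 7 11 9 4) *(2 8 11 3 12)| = 9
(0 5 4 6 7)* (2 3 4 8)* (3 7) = (0 5 8 2 7)(3 4 6) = [5, 1, 7, 4, 6, 8, 3, 0, 2]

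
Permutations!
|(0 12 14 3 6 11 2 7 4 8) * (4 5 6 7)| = 11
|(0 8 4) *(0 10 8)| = 3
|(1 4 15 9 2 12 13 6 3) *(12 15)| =6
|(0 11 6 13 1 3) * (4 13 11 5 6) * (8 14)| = 8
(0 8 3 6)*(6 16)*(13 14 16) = [8, 1, 2, 13, 4, 5, 0, 7, 3, 9, 10, 11, 12, 14, 16, 15, 6] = (0 8 3 13 14 16 6)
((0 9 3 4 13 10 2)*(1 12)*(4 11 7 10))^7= (1 12)(4 13)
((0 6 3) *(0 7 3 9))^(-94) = ((0 6 9)(3 7))^(-94) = (0 9 6)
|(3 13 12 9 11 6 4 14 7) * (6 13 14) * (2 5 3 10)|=12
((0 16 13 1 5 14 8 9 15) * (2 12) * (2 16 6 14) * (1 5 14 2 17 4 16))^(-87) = ((0 6 2 12 1 14 8 9 15)(4 16 13 5 17))^(-87) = (0 12 8)(1 9 6)(2 14 15)(4 5 16 17 13)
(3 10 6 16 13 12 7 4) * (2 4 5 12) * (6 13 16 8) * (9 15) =[0, 1, 4, 10, 3, 12, 8, 5, 6, 15, 13, 11, 7, 2, 14, 9, 16] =(16)(2 4 3 10 13)(5 12 7)(6 8)(9 15)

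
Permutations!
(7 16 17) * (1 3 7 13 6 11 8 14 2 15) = (1 3 7 16 17 13 6 11 8 14 2 15) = [0, 3, 15, 7, 4, 5, 11, 16, 14, 9, 10, 8, 12, 6, 2, 1, 17, 13]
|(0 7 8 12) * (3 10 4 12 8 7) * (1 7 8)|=15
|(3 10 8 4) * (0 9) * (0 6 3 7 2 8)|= 20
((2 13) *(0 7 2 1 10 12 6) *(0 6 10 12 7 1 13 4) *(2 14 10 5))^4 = ((0 1 12 5 2 4)(7 14 10))^4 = (0 2 12)(1 4 5)(7 14 10)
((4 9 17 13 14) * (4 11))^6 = ((4 9 17 13 14 11))^6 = (17)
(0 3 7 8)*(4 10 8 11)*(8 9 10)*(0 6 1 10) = (0 3 7 11 4 8 6 1 10 9) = [3, 10, 2, 7, 8, 5, 1, 11, 6, 0, 9, 4]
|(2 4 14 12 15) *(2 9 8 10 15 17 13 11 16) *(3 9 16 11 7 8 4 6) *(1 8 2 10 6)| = 12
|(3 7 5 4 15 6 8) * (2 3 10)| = 9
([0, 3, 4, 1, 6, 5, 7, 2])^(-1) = [0, 3, 7, 1, 2, 5, 4, 6]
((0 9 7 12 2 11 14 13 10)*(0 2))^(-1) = (0 12 7 9)(2 10 13 14 11)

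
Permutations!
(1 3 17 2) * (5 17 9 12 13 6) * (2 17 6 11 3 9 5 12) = [0, 9, 1, 5, 4, 6, 12, 7, 8, 2, 10, 3, 13, 11, 14, 15, 16, 17] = (17)(1 9 2)(3 5 6 12 13 11)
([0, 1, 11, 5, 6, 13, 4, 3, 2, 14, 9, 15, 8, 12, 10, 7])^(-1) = (2 8 12 13 5 3 7 15 11)(4 6)(9 10 14)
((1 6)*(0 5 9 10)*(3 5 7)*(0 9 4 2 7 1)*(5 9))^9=(2 3 10 4 7 9 5)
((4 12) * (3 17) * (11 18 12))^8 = (18)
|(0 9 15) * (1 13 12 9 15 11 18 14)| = 14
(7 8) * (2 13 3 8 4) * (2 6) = (2 13 3 8 7 4 6) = [0, 1, 13, 8, 6, 5, 2, 4, 7, 9, 10, 11, 12, 3]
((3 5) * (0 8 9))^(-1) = (0 9 8)(3 5)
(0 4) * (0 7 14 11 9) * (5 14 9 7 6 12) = (0 4 6 12 5 14 11 7 9) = [4, 1, 2, 3, 6, 14, 12, 9, 8, 0, 10, 7, 5, 13, 11]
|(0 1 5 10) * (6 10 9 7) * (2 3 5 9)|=|(0 1 9 7 6 10)(2 3 5)|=6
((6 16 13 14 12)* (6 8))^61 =((6 16 13 14 12 8))^61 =(6 16 13 14 12 8)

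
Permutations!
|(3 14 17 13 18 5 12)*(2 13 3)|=15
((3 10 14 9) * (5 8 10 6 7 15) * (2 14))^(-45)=((2 14 9 3 6 7 15 5 8 10))^(-45)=(2 7)(3 8)(5 9)(6 10)(14 15)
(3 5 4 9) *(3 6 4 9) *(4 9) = [0, 1, 2, 5, 3, 4, 9, 7, 8, 6] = (3 5 4)(6 9)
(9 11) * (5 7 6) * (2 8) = (2 8)(5 7 6)(9 11) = [0, 1, 8, 3, 4, 7, 5, 6, 2, 11, 10, 9]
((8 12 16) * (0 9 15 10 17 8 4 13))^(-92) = (0 4 12 17 15)(8 10 9 13 16)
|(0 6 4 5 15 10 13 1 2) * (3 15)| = |(0 6 4 5 3 15 10 13 1 2)| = 10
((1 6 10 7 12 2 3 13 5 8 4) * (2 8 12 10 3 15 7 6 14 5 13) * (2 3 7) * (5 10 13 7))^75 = (1 6 8 14 5 4 10 12)(2 15)(7 13)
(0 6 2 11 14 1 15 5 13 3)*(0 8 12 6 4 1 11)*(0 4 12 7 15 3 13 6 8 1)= (0 12 8 7 15 5 6 2 4)(1 3)(11 14)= [12, 3, 4, 1, 0, 6, 2, 15, 7, 9, 10, 14, 8, 13, 11, 5]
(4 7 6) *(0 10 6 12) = [10, 1, 2, 3, 7, 5, 4, 12, 8, 9, 6, 11, 0] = (0 10 6 4 7 12)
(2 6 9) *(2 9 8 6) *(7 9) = (6 8)(7 9) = [0, 1, 2, 3, 4, 5, 8, 9, 6, 7]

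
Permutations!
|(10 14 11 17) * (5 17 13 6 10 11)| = |(5 17 11 13 6 10 14)| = 7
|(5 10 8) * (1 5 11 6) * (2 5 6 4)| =6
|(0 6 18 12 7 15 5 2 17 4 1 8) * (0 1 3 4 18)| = 14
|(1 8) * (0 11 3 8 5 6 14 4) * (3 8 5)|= 9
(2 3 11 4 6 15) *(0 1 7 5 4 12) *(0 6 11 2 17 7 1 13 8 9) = (0 13 8 9)(2 3)(4 11 12 6 15 17 7 5) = [13, 1, 3, 2, 11, 4, 15, 5, 9, 0, 10, 12, 6, 8, 14, 17, 16, 7]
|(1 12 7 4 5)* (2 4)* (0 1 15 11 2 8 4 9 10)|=12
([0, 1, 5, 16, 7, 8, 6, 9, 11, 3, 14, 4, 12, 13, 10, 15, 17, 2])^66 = [0, 1, 9, 11, 2, 3, 6, 5, 16, 8, 10, 17, 12, 13, 14, 15, 4, 7]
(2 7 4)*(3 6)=(2 7 4)(3 6)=[0, 1, 7, 6, 2, 5, 3, 4]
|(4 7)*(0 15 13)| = |(0 15 13)(4 7)| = 6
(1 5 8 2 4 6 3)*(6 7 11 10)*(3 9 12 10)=(1 5 8 2 4 7 11 3)(6 9 12 10)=[0, 5, 4, 1, 7, 8, 9, 11, 2, 12, 6, 3, 10]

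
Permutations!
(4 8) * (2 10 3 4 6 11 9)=(2 10 3 4 8 6 11 9)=[0, 1, 10, 4, 8, 5, 11, 7, 6, 2, 3, 9]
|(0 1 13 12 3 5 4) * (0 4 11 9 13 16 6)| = 12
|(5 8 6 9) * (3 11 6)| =|(3 11 6 9 5 8)| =6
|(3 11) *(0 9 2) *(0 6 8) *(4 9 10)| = 14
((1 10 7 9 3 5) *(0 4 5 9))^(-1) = ((0 4 5 1 10 7)(3 9))^(-1) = (0 7 10 1 5 4)(3 9)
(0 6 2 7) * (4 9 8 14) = (0 6 2 7)(4 9 8 14) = [6, 1, 7, 3, 9, 5, 2, 0, 14, 8, 10, 11, 12, 13, 4]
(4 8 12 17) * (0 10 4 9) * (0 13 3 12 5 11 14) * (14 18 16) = (0 10 4 8 5 11 18 16 14)(3 12 17 9 13) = [10, 1, 2, 12, 8, 11, 6, 7, 5, 13, 4, 18, 17, 3, 0, 15, 14, 9, 16]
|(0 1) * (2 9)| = 2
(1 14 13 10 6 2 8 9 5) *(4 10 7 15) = (1 14 13 7 15 4 10 6 2 8 9 5) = [0, 14, 8, 3, 10, 1, 2, 15, 9, 5, 6, 11, 12, 7, 13, 4]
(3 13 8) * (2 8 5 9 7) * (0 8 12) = [8, 1, 12, 13, 4, 9, 6, 2, 3, 7, 10, 11, 0, 5] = (0 8 3 13 5 9 7 2 12)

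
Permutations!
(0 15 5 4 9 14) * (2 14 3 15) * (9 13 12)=(0 2 14)(3 15 5 4 13 12 9)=[2, 1, 14, 15, 13, 4, 6, 7, 8, 3, 10, 11, 9, 12, 0, 5]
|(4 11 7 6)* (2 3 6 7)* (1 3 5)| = 7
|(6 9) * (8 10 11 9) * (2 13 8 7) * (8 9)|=|(2 13 9 6 7)(8 10 11)|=15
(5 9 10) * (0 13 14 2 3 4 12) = (0 13 14 2 3 4 12)(5 9 10) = [13, 1, 3, 4, 12, 9, 6, 7, 8, 10, 5, 11, 0, 14, 2]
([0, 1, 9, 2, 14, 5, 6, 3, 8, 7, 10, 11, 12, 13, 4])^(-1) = [0, 1, 3, 7, 14, 5, 6, 9, 8, 2, 10, 11, 12, 13, 4]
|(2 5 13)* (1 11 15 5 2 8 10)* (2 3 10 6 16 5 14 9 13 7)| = |(1 11 15 14 9 13 8 6 16 5 7 2 3 10)| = 14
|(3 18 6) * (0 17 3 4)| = 6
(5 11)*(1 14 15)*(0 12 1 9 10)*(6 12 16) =(0 16 6 12 1 14 15 9 10)(5 11) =[16, 14, 2, 3, 4, 11, 12, 7, 8, 10, 0, 5, 1, 13, 15, 9, 6]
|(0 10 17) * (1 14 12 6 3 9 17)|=9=|(0 10 1 14 12 6 3 9 17)|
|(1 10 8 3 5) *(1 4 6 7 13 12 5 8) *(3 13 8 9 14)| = 42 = |(1 10)(3 9 14)(4 6 7 8 13 12 5)|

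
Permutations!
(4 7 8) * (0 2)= (0 2)(4 7 8)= [2, 1, 0, 3, 7, 5, 6, 8, 4]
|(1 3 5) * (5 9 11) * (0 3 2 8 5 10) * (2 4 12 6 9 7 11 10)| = |(0 3 7 11 2 8 5 1 4 12 6 9 10)| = 13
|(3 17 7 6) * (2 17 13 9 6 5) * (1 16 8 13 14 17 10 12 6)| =45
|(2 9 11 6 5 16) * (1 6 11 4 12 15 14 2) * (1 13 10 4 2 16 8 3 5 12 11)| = |(1 6 12 15 14 16 13 10 4 11)(2 9)(3 5 8)| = 30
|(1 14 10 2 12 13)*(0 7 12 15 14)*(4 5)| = 20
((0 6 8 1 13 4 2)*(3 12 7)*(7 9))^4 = ((0 6 8 1 13 4 2)(3 12 9 7))^4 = (0 13 6 4 8 2 1)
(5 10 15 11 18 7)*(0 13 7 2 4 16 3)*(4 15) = (0 13 7 5 10 4 16 3)(2 15 11 18) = [13, 1, 15, 0, 16, 10, 6, 5, 8, 9, 4, 18, 12, 7, 14, 11, 3, 17, 2]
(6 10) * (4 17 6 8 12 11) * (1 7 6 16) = [0, 7, 2, 3, 17, 5, 10, 6, 12, 9, 8, 4, 11, 13, 14, 15, 1, 16] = (1 7 6 10 8 12 11 4 17 16)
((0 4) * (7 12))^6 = ((0 4)(7 12))^6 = (12)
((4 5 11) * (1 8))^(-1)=((1 8)(4 5 11))^(-1)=(1 8)(4 11 5)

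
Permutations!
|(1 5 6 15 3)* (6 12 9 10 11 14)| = 10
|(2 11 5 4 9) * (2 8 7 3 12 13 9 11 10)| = 6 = |(2 10)(3 12 13 9 8 7)(4 11 5)|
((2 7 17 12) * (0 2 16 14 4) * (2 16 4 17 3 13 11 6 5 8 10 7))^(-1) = (0 4 12 17 14 16)(3 7 10 8 5 6 11 13) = ((0 16 14 17 12 4)(3 13 11 6 5 8 10 7))^(-1)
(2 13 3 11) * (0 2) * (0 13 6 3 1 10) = [2, 10, 6, 11, 4, 5, 3, 7, 8, 9, 0, 13, 12, 1] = (0 2 6 3 11 13 1 10)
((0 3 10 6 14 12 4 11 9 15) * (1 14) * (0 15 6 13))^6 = (15)(0 10)(1 6 9 11 4 12 14)(3 13)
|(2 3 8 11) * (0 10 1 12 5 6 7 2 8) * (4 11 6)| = |(0 10 1 12 5 4 11 8 6 7 2 3)| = 12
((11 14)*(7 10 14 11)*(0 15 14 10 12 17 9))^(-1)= ((0 15 14 7 12 17 9))^(-1)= (0 9 17 12 7 14 15)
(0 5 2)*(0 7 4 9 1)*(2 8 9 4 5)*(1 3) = [2, 0, 7, 1, 4, 8, 6, 5, 9, 3] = (0 2 7 5 8 9 3 1)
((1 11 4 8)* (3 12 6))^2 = (1 4)(3 6 12)(8 11)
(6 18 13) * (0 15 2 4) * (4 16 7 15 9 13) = (0 9 13 6 18 4)(2 16 7 15) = [9, 1, 16, 3, 0, 5, 18, 15, 8, 13, 10, 11, 12, 6, 14, 2, 7, 17, 4]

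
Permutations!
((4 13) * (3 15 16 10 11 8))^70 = ((3 15 16 10 11 8)(4 13))^70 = (3 11 16)(8 10 15)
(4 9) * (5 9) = (4 5 9) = [0, 1, 2, 3, 5, 9, 6, 7, 8, 4]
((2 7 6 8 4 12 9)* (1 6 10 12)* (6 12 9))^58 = (1 8 12 4 6)(2 10)(7 9)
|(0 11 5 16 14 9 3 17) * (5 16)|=7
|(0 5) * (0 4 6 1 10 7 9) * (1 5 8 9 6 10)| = 15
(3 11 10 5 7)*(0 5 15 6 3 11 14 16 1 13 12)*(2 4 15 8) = (0 5 7 11 10 8 2 4 15 6 3 14 16 1 13 12) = [5, 13, 4, 14, 15, 7, 3, 11, 2, 9, 8, 10, 0, 12, 16, 6, 1]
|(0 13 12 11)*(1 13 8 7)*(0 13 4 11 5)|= |(0 8 7 1 4 11 13 12 5)|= 9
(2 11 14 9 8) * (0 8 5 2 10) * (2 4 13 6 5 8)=(0 2 11 14 9 8 10)(4 13 6 5)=[2, 1, 11, 3, 13, 4, 5, 7, 10, 8, 0, 14, 12, 6, 9]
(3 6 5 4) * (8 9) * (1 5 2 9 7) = [0, 5, 9, 6, 3, 4, 2, 1, 7, 8] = (1 5 4 3 6 2 9 8 7)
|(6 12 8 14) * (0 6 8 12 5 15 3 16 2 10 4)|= |(0 6 5 15 3 16 2 10 4)(8 14)|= 18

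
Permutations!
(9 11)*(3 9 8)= (3 9 11 8)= [0, 1, 2, 9, 4, 5, 6, 7, 3, 11, 10, 8]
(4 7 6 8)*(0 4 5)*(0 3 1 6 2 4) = (1 6 8 5 3)(2 4 7) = [0, 6, 4, 1, 7, 3, 8, 2, 5]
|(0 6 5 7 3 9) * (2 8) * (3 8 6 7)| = |(0 7 8 2 6 5 3 9)| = 8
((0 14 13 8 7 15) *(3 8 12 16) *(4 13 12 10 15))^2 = ((0 14 12 16 3 8 7 4 13 10 15))^2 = (0 12 3 7 13 15 14 16 8 4 10)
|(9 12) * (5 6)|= |(5 6)(9 12)|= 2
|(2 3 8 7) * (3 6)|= |(2 6 3 8 7)|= 5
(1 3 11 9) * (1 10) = (1 3 11 9 10) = [0, 3, 2, 11, 4, 5, 6, 7, 8, 10, 1, 9]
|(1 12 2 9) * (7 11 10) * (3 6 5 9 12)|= 30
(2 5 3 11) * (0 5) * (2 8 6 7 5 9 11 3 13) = [9, 1, 0, 3, 4, 13, 7, 5, 6, 11, 10, 8, 12, 2] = (0 9 11 8 6 7 5 13 2)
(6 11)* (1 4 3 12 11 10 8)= (1 4 3 12 11 6 10 8)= [0, 4, 2, 12, 3, 5, 10, 7, 1, 9, 8, 6, 11]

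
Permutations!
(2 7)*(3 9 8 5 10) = (2 7)(3 9 8 5 10) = [0, 1, 7, 9, 4, 10, 6, 2, 5, 8, 3]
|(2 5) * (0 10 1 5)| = |(0 10 1 5 2)| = 5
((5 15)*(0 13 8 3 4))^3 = (0 3 13 4 8)(5 15) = ((0 13 8 3 4)(5 15))^3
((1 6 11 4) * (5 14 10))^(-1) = ((1 6 11 4)(5 14 10))^(-1) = (1 4 11 6)(5 10 14)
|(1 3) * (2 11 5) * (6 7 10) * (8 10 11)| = 14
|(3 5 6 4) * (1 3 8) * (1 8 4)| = 4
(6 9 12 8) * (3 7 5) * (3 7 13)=[0, 1, 2, 13, 4, 7, 9, 5, 6, 12, 10, 11, 8, 3]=(3 13)(5 7)(6 9 12 8)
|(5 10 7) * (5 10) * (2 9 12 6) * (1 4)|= 4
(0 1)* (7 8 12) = (0 1)(7 8 12) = [1, 0, 2, 3, 4, 5, 6, 8, 12, 9, 10, 11, 7]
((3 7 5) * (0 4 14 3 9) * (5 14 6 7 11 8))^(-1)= ((0 4 6 7 14 3 11 8 5 9))^(-1)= (0 9 5 8 11 3 14 7 6 4)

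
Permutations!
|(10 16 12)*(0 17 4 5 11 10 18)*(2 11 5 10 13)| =|(0 17 4 10 16 12 18)(2 11 13)| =21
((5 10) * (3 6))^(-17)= (3 6)(5 10)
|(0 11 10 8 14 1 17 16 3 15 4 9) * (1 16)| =|(0 11 10 8 14 16 3 15 4 9)(1 17)| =10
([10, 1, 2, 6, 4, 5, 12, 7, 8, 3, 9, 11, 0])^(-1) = [12, 1, 2, 9, 4, 5, 3, 7, 8, 10, 0, 11, 6]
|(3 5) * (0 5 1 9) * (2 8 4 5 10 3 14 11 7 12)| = |(0 10 3 1 9)(2 8 4 5 14 11 7 12)| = 40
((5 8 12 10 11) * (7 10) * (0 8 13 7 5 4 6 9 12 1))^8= ((0 8 1)(4 6 9 12 5 13 7 10 11))^8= (0 1 8)(4 11 10 7 13 5 12 9 6)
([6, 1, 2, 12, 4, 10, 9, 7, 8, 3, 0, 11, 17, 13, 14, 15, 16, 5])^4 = [12, 1, 2, 10, 4, 9, 17, 7, 8, 5, 3, 11, 0, 13, 14, 15, 16, 6]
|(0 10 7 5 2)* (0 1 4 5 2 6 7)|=|(0 10)(1 4 5 6 7 2)|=6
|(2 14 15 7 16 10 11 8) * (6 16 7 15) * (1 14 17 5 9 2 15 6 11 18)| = 36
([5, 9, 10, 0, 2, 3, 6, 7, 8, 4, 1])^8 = [3, 2, 9, 5, 1, 0, 6, 7, 8, 10, 4]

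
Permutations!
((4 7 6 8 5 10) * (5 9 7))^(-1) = (4 10 5)(6 7 9 8)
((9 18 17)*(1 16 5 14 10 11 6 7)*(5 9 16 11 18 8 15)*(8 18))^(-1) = (1 7 6 11)(5 15 8 10 14)(9 16 17 18)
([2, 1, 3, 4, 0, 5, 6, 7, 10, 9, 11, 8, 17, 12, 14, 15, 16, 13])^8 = (8 11 10)(12 13 17)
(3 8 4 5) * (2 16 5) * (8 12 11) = (2 16 5 3 12 11 8 4) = [0, 1, 16, 12, 2, 3, 6, 7, 4, 9, 10, 8, 11, 13, 14, 15, 5]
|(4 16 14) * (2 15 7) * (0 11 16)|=15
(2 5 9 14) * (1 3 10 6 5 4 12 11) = [0, 3, 4, 10, 12, 9, 5, 7, 8, 14, 6, 1, 11, 13, 2] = (1 3 10 6 5 9 14 2 4 12 11)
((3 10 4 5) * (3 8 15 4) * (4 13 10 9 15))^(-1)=((3 9 15 13 10)(4 5 8))^(-1)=(3 10 13 15 9)(4 8 5)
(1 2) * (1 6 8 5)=(1 2 6 8 5)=[0, 2, 6, 3, 4, 1, 8, 7, 5]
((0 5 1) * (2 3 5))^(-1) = ((0 2 3 5 1))^(-1) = (0 1 5 3 2)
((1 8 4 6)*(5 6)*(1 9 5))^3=(9)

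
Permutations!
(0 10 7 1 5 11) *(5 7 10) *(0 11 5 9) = (11)(0 9)(1 7) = [9, 7, 2, 3, 4, 5, 6, 1, 8, 0, 10, 11]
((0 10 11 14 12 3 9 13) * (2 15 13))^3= (0 14 9 13 11 3 15 10 12 2)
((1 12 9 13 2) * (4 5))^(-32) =(1 13 12 2 9)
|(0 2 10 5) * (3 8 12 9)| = 4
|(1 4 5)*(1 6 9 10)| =|(1 4 5 6 9 10)| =6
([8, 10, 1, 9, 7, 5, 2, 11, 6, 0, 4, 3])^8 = [11, 8, 0, 4, 2, 5, 9, 1, 3, 7, 6, 10]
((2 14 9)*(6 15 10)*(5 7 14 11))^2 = ((2 11 5 7 14 9)(6 15 10))^2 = (2 5 14)(6 10 15)(7 9 11)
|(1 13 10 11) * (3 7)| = |(1 13 10 11)(3 7)| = 4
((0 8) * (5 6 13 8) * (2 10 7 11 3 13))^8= (0 13 11 10 6)(2 5 8 3 7)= ((0 5 6 2 10 7 11 3 13 8))^8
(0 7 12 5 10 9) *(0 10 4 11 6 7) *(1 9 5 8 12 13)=(1 9 10 5 4 11 6 7 13)(8 12)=[0, 9, 2, 3, 11, 4, 7, 13, 12, 10, 5, 6, 8, 1]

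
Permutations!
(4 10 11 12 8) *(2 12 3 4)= [0, 1, 12, 4, 10, 5, 6, 7, 2, 9, 11, 3, 8]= (2 12 8)(3 4 10 11)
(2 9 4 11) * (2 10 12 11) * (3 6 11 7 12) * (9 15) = (2 15 9 4)(3 6 11 10)(7 12) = [0, 1, 15, 6, 2, 5, 11, 12, 8, 4, 3, 10, 7, 13, 14, 9]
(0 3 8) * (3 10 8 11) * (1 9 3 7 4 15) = (0 10 8)(1 9 3 11 7 4 15) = [10, 9, 2, 11, 15, 5, 6, 4, 0, 3, 8, 7, 12, 13, 14, 1]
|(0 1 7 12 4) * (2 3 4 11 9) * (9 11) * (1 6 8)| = 10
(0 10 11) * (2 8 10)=[2, 1, 8, 3, 4, 5, 6, 7, 10, 9, 11, 0]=(0 2 8 10 11)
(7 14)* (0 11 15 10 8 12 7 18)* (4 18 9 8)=[11, 1, 2, 3, 18, 5, 6, 14, 12, 8, 4, 15, 7, 13, 9, 10, 16, 17, 0]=(0 11 15 10 4 18)(7 14 9 8 12)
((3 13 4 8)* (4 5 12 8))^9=((3 13 5 12 8))^9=(3 8 12 5 13)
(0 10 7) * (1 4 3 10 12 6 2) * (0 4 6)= (0 12)(1 6 2)(3 10 7 4)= [12, 6, 1, 10, 3, 5, 2, 4, 8, 9, 7, 11, 0]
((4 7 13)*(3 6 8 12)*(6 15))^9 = ((3 15 6 8 12)(4 7 13))^9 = (3 12 8 6 15)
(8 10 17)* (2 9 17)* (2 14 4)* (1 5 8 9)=[0, 5, 1, 3, 2, 8, 6, 7, 10, 17, 14, 11, 12, 13, 4, 15, 16, 9]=(1 5 8 10 14 4 2)(9 17)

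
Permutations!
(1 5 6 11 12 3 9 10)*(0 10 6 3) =(0 10 1 5 3 9 6 11 12) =[10, 5, 2, 9, 4, 3, 11, 7, 8, 6, 1, 12, 0]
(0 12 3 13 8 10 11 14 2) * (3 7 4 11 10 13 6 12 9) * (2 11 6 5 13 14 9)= (0 2)(3 5 13 8 14 11 9)(4 6 12 7)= [2, 1, 0, 5, 6, 13, 12, 4, 14, 3, 10, 9, 7, 8, 11]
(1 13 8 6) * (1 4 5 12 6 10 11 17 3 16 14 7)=(1 13 8 10 11 17 3 16 14 7)(4 5 12 6)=[0, 13, 2, 16, 5, 12, 4, 1, 10, 9, 11, 17, 6, 8, 7, 15, 14, 3]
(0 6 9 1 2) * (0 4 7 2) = (0 6 9 1)(2 4 7) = [6, 0, 4, 3, 7, 5, 9, 2, 8, 1]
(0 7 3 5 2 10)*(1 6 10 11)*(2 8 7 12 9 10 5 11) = [12, 6, 2, 11, 4, 8, 5, 3, 7, 10, 0, 1, 9] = (0 12 9 10)(1 6 5 8 7 3 11)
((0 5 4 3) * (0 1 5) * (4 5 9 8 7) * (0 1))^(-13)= (0 1 9 8 7 4 3)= ((0 1 9 8 7 4 3))^(-13)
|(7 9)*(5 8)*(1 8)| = |(1 8 5)(7 9)| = 6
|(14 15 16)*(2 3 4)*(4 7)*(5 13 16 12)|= |(2 3 7 4)(5 13 16 14 15 12)|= 12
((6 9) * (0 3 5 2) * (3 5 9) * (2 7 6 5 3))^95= (0 7 3 6 9 2 5)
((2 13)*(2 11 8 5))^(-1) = ((2 13 11 8 5))^(-1) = (2 5 8 11 13)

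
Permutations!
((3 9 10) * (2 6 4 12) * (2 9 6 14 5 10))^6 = (2 4 10)(3 14 12)(5 9 6)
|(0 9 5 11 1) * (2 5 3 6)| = 8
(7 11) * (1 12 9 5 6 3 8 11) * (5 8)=(1 12 9 8 11 7)(3 5 6)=[0, 12, 2, 5, 4, 6, 3, 1, 11, 8, 10, 7, 9]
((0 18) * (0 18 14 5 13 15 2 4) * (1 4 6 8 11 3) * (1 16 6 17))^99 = (18)(3 11 8 6 16)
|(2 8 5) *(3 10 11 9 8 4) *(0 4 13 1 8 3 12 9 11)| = 30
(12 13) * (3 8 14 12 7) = [0, 1, 2, 8, 4, 5, 6, 3, 14, 9, 10, 11, 13, 7, 12] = (3 8 14 12 13 7)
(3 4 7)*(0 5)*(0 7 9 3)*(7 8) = (0 5 8 7)(3 4 9) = [5, 1, 2, 4, 9, 8, 6, 0, 7, 3]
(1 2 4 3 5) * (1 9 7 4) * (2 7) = [0, 7, 1, 5, 3, 9, 6, 4, 8, 2] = (1 7 4 3 5 9 2)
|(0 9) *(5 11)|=|(0 9)(5 11)|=2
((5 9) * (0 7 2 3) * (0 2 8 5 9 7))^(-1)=(9)(2 3)(5 8 7)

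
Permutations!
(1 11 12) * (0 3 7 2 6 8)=(0 3 7 2 6 8)(1 11 12)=[3, 11, 6, 7, 4, 5, 8, 2, 0, 9, 10, 12, 1]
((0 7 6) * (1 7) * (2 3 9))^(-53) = (0 6 7 1)(2 3 9)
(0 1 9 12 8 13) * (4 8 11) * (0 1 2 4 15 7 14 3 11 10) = (0 2 4 8 13 1 9 12 10)(3 11 15 7 14) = [2, 9, 4, 11, 8, 5, 6, 14, 13, 12, 0, 15, 10, 1, 3, 7]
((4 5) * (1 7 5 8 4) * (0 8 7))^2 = (0 4 5)(1 8 7) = ((0 8 4 7 5 1))^2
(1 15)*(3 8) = (1 15)(3 8) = [0, 15, 2, 8, 4, 5, 6, 7, 3, 9, 10, 11, 12, 13, 14, 1]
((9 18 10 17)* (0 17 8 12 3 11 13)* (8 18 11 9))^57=((0 17 8 12 3 9 11 13)(10 18))^57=(0 17 8 12 3 9 11 13)(10 18)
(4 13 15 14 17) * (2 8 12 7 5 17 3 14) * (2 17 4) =(2 8 12 7 5 4 13 15 17)(3 14) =[0, 1, 8, 14, 13, 4, 6, 5, 12, 9, 10, 11, 7, 15, 3, 17, 16, 2]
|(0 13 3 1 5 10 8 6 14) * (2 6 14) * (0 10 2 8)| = 10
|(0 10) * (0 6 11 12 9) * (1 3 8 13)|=12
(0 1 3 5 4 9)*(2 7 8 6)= (0 1 3 5 4 9)(2 7 8 6)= [1, 3, 7, 5, 9, 4, 2, 8, 6, 0]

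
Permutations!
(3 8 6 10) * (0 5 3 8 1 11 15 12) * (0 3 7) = (0 5 7)(1 11 15 12 3)(6 10 8) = [5, 11, 2, 1, 4, 7, 10, 0, 6, 9, 8, 15, 3, 13, 14, 12]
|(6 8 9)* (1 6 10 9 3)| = |(1 6 8 3)(9 10)| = 4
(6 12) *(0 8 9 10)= (0 8 9 10)(6 12)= [8, 1, 2, 3, 4, 5, 12, 7, 9, 10, 0, 11, 6]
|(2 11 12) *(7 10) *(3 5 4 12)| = 6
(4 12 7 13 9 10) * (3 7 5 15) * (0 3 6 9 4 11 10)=(0 3 7 13 4 12 5 15 6 9)(10 11)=[3, 1, 2, 7, 12, 15, 9, 13, 8, 0, 11, 10, 5, 4, 14, 6]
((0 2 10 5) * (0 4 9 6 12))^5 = (0 9 10 12 4 2 6 5)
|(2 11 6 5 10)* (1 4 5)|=|(1 4 5 10 2 11 6)|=7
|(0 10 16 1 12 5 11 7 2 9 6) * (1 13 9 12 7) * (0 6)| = |(0 10 16 13 9)(1 7 2 12 5 11)| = 30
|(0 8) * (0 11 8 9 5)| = 6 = |(0 9 5)(8 11)|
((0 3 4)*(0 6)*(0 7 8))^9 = (0 6)(3 7)(4 8)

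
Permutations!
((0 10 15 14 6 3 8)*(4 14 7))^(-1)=(0 8 3 6 14 4 7 15 10)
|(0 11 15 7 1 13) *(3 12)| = 6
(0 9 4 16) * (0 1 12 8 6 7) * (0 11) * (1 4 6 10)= (0 9 6 7 11)(1 12 8 10)(4 16)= [9, 12, 2, 3, 16, 5, 7, 11, 10, 6, 1, 0, 8, 13, 14, 15, 4]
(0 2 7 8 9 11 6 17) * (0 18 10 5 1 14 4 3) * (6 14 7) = (0 2 6 17 18 10 5 1 7 8 9 11 14 4 3) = [2, 7, 6, 0, 3, 1, 17, 8, 9, 11, 5, 14, 12, 13, 4, 15, 16, 18, 10]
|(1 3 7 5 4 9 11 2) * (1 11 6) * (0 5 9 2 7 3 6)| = 14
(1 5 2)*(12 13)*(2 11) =(1 5 11 2)(12 13) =[0, 5, 1, 3, 4, 11, 6, 7, 8, 9, 10, 2, 13, 12]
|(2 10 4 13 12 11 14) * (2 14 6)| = 7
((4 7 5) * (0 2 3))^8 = ((0 2 3)(4 7 5))^8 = (0 3 2)(4 5 7)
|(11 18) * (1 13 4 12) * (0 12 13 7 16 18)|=14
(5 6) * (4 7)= (4 7)(5 6)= [0, 1, 2, 3, 7, 6, 5, 4]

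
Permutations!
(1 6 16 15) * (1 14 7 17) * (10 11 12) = (1 6 16 15 14 7 17)(10 11 12) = [0, 6, 2, 3, 4, 5, 16, 17, 8, 9, 11, 12, 10, 13, 7, 14, 15, 1]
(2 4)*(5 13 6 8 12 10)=[0, 1, 4, 3, 2, 13, 8, 7, 12, 9, 5, 11, 10, 6]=(2 4)(5 13 6 8 12 10)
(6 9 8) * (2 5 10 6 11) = (2 5 10 6 9 8 11) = [0, 1, 5, 3, 4, 10, 9, 7, 11, 8, 6, 2]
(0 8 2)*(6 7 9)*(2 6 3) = [8, 1, 0, 2, 4, 5, 7, 9, 6, 3] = (0 8 6 7 9 3 2)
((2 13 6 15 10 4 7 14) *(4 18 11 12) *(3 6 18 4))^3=((2 13 18 11 12 3 6 15 10 4 7 14))^3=(2 11 6 4)(3 10 14 18)(7 13 12 15)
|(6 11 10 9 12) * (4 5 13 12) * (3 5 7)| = 10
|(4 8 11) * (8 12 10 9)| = 6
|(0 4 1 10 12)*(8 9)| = |(0 4 1 10 12)(8 9)| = 10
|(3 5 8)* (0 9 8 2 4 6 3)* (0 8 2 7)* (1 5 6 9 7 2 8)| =|(0 7)(1 5 2 4 9 8)(3 6)| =6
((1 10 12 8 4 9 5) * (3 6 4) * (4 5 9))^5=((1 10 12 8 3 6 5))^5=(1 6 8 10 5 3 12)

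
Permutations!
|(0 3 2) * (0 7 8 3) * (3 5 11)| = 6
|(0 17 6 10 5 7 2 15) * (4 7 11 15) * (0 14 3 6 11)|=9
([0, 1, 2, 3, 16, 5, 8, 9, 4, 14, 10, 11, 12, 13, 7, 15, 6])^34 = [0, 1, 2, 3, 6, 5, 4, 9, 16, 14, 10, 11, 12, 13, 7, 15, 8]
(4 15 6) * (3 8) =[0, 1, 2, 8, 15, 5, 4, 7, 3, 9, 10, 11, 12, 13, 14, 6] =(3 8)(4 15 6)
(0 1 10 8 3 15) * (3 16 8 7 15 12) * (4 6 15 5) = (0 1 10 7 5 4 6 15)(3 12)(8 16) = [1, 10, 2, 12, 6, 4, 15, 5, 16, 9, 7, 11, 3, 13, 14, 0, 8]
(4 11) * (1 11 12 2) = [0, 11, 1, 3, 12, 5, 6, 7, 8, 9, 10, 4, 2] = (1 11 4 12 2)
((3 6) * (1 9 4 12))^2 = ((1 9 4 12)(3 6))^2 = (1 4)(9 12)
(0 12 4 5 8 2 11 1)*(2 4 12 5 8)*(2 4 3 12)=(0 5 4 8 3 12 2 11 1)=[5, 0, 11, 12, 8, 4, 6, 7, 3, 9, 10, 1, 2]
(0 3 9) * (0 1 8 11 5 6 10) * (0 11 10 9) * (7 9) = [3, 8, 2, 0, 4, 6, 7, 9, 10, 1, 11, 5] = (0 3)(1 8 10 11 5 6 7 9)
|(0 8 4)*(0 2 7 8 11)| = |(0 11)(2 7 8 4)| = 4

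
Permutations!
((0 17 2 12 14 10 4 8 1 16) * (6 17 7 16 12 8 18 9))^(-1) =((0 7 16)(1 12 14 10 4 18 9 6 17 2 8))^(-1) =(0 16 7)(1 8 2 17 6 9 18 4 10 14 12)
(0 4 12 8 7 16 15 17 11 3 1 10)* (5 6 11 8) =(0 4 12 5 6 11 3 1 10)(7 16 15 17 8) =[4, 10, 2, 1, 12, 6, 11, 16, 7, 9, 0, 3, 5, 13, 14, 17, 15, 8]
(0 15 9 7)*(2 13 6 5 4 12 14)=(0 15 9 7)(2 13 6 5 4 12 14)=[15, 1, 13, 3, 12, 4, 5, 0, 8, 7, 10, 11, 14, 6, 2, 9]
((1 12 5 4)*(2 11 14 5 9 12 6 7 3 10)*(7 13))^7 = (1 11 7 4 2 13 5 10 6 14 3)(9 12)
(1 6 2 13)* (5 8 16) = [0, 6, 13, 3, 4, 8, 2, 7, 16, 9, 10, 11, 12, 1, 14, 15, 5] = (1 6 2 13)(5 8 16)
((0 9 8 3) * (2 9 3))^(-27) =(9)(0 3)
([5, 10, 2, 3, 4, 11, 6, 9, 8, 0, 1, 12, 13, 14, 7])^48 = (14)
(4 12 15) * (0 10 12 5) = (0 10 12 15 4 5) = [10, 1, 2, 3, 5, 0, 6, 7, 8, 9, 12, 11, 15, 13, 14, 4]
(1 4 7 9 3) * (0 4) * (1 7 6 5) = [4, 0, 2, 7, 6, 1, 5, 9, 8, 3] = (0 4 6 5 1)(3 7 9)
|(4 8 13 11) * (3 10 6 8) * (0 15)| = |(0 15)(3 10 6 8 13 11 4)| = 14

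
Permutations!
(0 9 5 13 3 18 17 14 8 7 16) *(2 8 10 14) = [9, 1, 8, 18, 4, 13, 6, 16, 7, 5, 14, 11, 12, 3, 10, 15, 0, 2, 17] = (0 9 5 13 3 18 17 2 8 7 16)(10 14)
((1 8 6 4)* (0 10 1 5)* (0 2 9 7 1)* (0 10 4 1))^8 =((10)(0 4 5 2 9 7)(1 8 6))^8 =(10)(0 5 9)(1 6 8)(2 7 4)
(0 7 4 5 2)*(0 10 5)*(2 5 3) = (0 7 4)(2 10 3) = [7, 1, 10, 2, 0, 5, 6, 4, 8, 9, 3]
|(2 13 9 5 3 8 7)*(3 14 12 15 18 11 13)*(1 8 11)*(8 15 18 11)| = |(1 15 11 13 9 5 14 12 18)(2 3 8 7)| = 36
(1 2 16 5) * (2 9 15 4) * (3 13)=(1 9 15 4 2 16 5)(3 13)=[0, 9, 16, 13, 2, 1, 6, 7, 8, 15, 10, 11, 12, 3, 14, 4, 5]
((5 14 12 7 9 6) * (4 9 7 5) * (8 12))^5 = (4 6 9)(5 14 8 12) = ((4 9 6)(5 14 8 12))^5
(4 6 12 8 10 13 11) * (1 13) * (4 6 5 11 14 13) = [0, 4, 2, 3, 5, 11, 12, 7, 10, 9, 1, 6, 8, 14, 13] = (1 4 5 11 6 12 8 10)(13 14)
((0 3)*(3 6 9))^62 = ((0 6 9 3))^62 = (0 9)(3 6)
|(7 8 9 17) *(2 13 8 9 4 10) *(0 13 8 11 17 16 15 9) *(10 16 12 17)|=|(0 13 11 10 2 8 4 16 15 9 12 17 7)|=13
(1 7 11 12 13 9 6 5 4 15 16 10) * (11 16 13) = (1 7 16 10)(4 15 13 9 6 5)(11 12) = [0, 7, 2, 3, 15, 4, 5, 16, 8, 6, 1, 12, 11, 9, 14, 13, 10]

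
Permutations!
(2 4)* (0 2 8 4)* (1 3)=(0 2)(1 3)(4 8)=[2, 3, 0, 1, 8, 5, 6, 7, 4]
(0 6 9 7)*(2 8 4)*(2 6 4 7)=[4, 1, 8, 3, 6, 5, 9, 0, 7, 2]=(0 4 6 9 2 8 7)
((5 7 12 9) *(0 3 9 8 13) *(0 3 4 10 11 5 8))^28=((0 4 10 11 5 7 12)(3 9 8 13))^28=(13)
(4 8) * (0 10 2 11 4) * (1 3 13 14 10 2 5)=[2, 3, 11, 13, 8, 1, 6, 7, 0, 9, 5, 4, 12, 14, 10]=(0 2 11 4 8)(1 3 13 14 10 5)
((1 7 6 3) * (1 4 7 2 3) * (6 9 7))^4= (9)(1 6 4 3 2)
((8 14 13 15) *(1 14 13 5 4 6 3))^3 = ((1 14 5 4 6 3)(8 13 15))^3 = (15)(1 4)(3 5)(6 14)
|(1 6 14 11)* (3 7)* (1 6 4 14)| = 10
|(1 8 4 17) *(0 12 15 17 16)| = 8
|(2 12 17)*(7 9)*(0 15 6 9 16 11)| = |(0 15 6 9 7 16 11)(2 12 17)| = 21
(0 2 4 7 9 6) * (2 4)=(0 4 7 9 6)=[4, 1, 2, 3, 7, 5, 0, 9, 8, 6]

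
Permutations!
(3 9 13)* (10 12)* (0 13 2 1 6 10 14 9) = (0 13 3)(1 6 10 12 14 9 2) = [13, 6, 1, 0, 4, 5, 10, 7, 8, 2, 12, 11, 14, 3, 9]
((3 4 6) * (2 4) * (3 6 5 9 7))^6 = ((2 4 5 9 7 3))^6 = (9)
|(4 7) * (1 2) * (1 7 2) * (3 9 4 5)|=6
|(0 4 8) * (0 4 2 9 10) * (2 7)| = 10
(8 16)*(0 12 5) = (0 12 5)(8 16) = [12, 1, 2, 3, 4, 0, 6, 7, 16, 9, 10, 11, 5, 13, 14, 15, 8]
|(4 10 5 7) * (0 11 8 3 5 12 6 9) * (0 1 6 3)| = |(0 11 8)(1 6 9)(3 5 7 4 10 12)| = 6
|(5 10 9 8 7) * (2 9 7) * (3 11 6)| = 3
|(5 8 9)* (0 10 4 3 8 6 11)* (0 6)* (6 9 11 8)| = |(0 10 4 3 6 8 11 9 5)| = 9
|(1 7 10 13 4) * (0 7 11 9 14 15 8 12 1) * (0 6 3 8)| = |(0 7 10 13 4 6 3 8 12 1 11 9 14 15)| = 14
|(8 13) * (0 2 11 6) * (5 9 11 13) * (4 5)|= 9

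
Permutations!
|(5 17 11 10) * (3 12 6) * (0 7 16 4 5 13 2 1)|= |(0 7 16 4 5 17 11 10 13 2 1)(3 12 6)|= 33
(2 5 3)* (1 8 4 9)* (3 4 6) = (1 8 6 3 2 5 4 9) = [0, 8, 5, 2, 9, 4, 3, 7, 6, 1]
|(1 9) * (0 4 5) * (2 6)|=|(0 4 5)(1 9)(2 6)|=6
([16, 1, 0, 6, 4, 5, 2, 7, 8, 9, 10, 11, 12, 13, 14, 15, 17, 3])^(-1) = [2, 1, 6, 17, 4, 5, 3, 7, 8, 9, 10, 11, 12, 13, 14, 15, 0, 16]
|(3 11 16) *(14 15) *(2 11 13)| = 10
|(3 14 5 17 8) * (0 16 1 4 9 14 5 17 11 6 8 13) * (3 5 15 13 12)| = |(0 16 1 4 9 14 17 12 3 15 13)(5 11 6 8)| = 44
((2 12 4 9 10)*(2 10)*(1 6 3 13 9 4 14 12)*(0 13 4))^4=(14)(0 1)(2 4)(3 9)(6 13)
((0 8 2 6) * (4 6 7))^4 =((0 8 2 7 4 6))^4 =(0 4 2)(6 7 8)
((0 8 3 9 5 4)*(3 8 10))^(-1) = (0 4 5 9 3 10)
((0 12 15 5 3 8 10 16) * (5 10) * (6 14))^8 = ((0 12 15 10 16)(3 8 5)(6 14))^8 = (0 10 12 16 15)(3 5 8)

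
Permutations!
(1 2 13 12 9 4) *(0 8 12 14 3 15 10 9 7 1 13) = (0 8 12 7 1 2)(3 15 10 9 4 13 14) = [8, 2, 0, 15, 13, 5, 6, 1, 12, 4, 9, 11, 7, 14, 3, 10]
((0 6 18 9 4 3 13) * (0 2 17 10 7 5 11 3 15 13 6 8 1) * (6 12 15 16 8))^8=((0 6 18 9 4 16 8 1)(2 17 10 7 5 11 3 12 15 13))^8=(18)(2 15 3 5 10)(7 17 13 12 11)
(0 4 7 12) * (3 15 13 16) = (0 4 7 12)(3 15 13 16) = [4, 1, 2, 15, 7, 5, 6, 12, 8, 9, 10, 11, 0, 16, 14, 13, 3]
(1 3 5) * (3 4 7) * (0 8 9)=(0 8 9)(1 4 7 3 5)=[8, 4, 2, 5, 7, 1, 6, 3, 9, 0]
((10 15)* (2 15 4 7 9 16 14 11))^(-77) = ((2 15 10 4 7 9 16 14 11))^(-77) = (2 7 11 4 14 10 16 15 9)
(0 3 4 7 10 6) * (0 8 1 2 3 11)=[11, 2, 3, 4, 7, 5, 8, 10, 1, 9, 6, 0]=(0 11)(1 2 3 4 7 10 6 8)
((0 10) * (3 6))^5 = (0 10)(3 6) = ((0 10)(3 6))^5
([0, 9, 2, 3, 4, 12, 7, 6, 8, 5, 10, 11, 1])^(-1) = (1 12 5 9)(6 7)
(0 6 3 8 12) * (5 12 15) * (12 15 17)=[6, 1, 2, 8, 4, 15, 3, 7, 17, 9, 10, 11, 0, 13, 14, 5, 16, 12]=(0 6 3 8 17 12)(5 15)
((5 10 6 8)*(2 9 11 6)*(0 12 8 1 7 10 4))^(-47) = ((0 12 8 5 4)(1 7 10 2 9 11 6))^(-47) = (0 5 12 4 8)(1 10 9 6 7 2 11)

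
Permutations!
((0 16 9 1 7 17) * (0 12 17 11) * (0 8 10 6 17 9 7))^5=((0 16 7 11 8 10 6 17 12 9 1))^5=(0 10 1 8 9 11 12 7 17 16 6)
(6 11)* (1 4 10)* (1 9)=[0, 4, 2, 3, 10, 5, 11, 7, 8, 1, 9, 6]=(1 4 10 9)(6 11)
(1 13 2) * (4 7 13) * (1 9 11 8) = [0, 4, 9, 3, 7, 5, 6, 13, 1, 11, 10, 8, 12, 2] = (1 4 7 13 2 9 11 8)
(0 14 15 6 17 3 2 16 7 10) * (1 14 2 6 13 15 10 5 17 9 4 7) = (0 2 16 1 14 10)(3 6 9 4 7 5 17)(13 15) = [2, 14, 16, 6, 7, 17, 9, 5, 8, 4, 0, 11, 12, 15, 10, 13, 1, 3]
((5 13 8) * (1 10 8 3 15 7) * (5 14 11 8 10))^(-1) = (1 7 15 3 13 5)(8 11 14)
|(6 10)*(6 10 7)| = 2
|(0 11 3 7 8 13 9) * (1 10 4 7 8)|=12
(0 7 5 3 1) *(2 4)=[7, 0, 4, 1, 2, 3, 6, 5]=(0 7 5 3 1)(2 4)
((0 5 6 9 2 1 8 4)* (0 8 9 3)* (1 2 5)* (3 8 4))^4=((0 1 9 5 6 8 3))^4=(0 6 1 8 9 3 5)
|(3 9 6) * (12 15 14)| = 3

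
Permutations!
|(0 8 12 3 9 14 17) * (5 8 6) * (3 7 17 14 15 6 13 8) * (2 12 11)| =40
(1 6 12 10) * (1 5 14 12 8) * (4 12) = [0, 6, 2, 3, 12, 14, 8, 7, 1, 9, 5, 11, 10, 13, 4] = (1 6 8)(4 12 10 5 14)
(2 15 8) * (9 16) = (2 15 8)(9 16) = [0, 1, 15, 3, 4, 5, 6, 7, 2, 16, 10, 11, 12, 13, 14, 8, 9]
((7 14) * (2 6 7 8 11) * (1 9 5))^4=(1 9 5)(2 8 7)(6 11 14)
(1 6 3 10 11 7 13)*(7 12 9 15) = (1 6 3 10 11 12 9 15 7 13) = [0, 6, 2, 10, 4, 5, 3, 13, 8, 15, 11, 12, 9, 1, 14, 7]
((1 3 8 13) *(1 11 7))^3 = (1 13)(3 11)(7 8)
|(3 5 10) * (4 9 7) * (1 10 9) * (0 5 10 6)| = 14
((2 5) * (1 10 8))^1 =(1 10 8)(2 5)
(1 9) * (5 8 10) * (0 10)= (0 10 5 8)(1 9)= [10, 9, 2, 3, 4, 8, 6, 7, 0, 1, 5]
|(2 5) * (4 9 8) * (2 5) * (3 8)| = |(3 8 4 9)| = 4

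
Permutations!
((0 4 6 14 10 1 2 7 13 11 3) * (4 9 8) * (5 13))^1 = (0 9 8 4 6 14 10 1 2 7 5 13 11 3)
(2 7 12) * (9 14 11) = [0, 1, 7, 3, 4, 5, 6, 12, 8, 14, 10, 9, 2, 13, 11] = (2 7 12)(9 14 11)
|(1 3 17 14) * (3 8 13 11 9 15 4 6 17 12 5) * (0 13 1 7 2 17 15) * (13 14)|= |(0 14 7 2 17 13 11 9)(1 8)(3 12 5)(4 6 15)|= 24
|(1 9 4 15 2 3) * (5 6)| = 6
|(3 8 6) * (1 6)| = |(1 6 3 8)| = 4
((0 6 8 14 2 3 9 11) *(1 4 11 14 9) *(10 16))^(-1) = (0 11 4 1 3 2 14 9 8 6)(10 16)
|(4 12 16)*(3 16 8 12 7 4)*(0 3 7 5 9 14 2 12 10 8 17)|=|(0 3 16 7 4 5 9 14 2 12 17)(8 10)|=22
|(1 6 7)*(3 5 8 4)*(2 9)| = |(1 6 7)(2 9)(3 5 8 4)| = 12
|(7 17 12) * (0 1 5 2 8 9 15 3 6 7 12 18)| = |(0 1 5 2 8 9 15 3 6 7 17 18)| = 12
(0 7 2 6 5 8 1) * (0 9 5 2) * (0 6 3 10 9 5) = [7, 5, 3, 10, 4, 8, 2, 6, 1, 0, 9] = (0 7 6 2 3 10 9)(1 5 8)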